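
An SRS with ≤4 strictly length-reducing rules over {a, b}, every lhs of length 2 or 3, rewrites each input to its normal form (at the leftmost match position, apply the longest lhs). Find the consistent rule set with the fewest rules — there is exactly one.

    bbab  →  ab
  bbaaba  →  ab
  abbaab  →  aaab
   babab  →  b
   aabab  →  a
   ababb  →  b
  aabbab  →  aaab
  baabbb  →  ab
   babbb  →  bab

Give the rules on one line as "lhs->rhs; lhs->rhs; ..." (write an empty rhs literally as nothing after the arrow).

  | bbab => ab
  | bbaaba => aaba => ab
  | abbaab => aaab
  | babab => bbb => b

aba->b; baa->a; bb->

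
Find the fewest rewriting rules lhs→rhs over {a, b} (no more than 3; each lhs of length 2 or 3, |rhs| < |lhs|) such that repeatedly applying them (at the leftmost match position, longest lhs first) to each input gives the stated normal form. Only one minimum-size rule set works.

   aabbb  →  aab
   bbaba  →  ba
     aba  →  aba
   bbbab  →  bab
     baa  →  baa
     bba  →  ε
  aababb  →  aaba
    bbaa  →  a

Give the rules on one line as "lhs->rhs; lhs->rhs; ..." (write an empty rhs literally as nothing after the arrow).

  | aabbb => aab
  | bbaba => ba
  | aba
  | bbbab => bab

bb->; bba->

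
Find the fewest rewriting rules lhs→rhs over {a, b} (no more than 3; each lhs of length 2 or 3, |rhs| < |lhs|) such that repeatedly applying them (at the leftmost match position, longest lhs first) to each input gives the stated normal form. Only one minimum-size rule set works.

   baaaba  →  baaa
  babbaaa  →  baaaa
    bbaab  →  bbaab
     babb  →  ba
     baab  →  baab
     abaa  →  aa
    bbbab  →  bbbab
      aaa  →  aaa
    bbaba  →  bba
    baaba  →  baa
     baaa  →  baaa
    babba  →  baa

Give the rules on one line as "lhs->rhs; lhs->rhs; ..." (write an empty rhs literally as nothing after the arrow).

aba->a; abb->a

  | baaaba => baaa
  | babbaaa => baaaa
  | bbaab
  | babb => ba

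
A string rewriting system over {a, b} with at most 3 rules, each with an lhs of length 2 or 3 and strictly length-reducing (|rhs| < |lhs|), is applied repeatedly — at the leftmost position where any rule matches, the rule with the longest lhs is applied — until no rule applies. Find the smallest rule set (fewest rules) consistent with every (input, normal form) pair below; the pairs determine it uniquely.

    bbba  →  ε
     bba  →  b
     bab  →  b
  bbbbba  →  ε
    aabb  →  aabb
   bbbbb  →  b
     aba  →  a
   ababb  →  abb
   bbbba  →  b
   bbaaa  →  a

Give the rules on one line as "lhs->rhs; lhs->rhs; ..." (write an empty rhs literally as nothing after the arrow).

ba->; bbb->b

  | bbba => ba => ε
  | bba => b
  | bab => b
  | bbbbba => bbba => ba => ε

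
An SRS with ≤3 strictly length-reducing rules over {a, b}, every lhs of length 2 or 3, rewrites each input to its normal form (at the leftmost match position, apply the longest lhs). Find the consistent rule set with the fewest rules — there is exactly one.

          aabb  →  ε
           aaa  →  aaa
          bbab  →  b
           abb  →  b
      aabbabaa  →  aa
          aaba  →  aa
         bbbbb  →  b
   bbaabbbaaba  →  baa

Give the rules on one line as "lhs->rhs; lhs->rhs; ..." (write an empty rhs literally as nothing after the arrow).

  | aabb => ab => ε
  | aaa
  | bbab => bab => b
  | abb => b

ab->; bb->b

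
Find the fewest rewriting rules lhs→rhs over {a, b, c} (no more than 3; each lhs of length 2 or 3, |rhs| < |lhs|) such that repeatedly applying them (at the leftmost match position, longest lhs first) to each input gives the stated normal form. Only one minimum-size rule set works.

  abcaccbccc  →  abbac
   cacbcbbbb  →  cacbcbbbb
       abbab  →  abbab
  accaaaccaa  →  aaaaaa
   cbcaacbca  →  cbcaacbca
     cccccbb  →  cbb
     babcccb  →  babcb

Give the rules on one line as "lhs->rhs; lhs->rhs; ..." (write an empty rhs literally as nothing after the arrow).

cab->ba; cc->

  | abcaccbccc => abcabccc => abbaccc => abbac
  | cacbcbbbb
  | abbab
  | accaaaccaa => aaaaccaa => aaaaaa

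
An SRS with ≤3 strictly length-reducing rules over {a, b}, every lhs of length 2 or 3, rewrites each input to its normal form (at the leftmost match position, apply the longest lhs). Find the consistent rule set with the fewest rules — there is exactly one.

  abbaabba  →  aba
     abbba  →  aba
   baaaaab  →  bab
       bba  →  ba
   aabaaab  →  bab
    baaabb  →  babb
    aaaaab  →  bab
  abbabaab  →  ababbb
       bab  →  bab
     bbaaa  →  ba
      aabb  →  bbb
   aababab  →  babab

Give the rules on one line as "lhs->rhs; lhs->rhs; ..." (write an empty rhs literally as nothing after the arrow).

aa->b; bba->ba

  | abbaabba => abaabba => abbbba => abbba => abba => aba
  | abbba => abba => aba
  | baaaaab => bbaaab => baaab => bbab => bab
  | bba => ba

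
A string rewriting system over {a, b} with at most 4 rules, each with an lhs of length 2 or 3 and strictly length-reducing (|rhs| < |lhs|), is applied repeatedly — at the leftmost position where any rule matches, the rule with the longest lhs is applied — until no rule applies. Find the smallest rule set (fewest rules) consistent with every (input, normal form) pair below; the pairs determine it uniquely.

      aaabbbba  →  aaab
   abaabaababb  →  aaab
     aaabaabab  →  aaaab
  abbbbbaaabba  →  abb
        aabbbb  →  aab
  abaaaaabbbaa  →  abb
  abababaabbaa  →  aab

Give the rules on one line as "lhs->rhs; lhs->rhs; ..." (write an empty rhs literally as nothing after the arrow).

ba->b; bab->; bbb->

  | aaabbbba => aaaba => aaab
  | abaabaababb => ababaababb => aaababb => aaab
  | aaabaabab => aaababab => aaaab
  | abbbbbaaabba => abbaaabba => abbaabba => abbabba => abba => abb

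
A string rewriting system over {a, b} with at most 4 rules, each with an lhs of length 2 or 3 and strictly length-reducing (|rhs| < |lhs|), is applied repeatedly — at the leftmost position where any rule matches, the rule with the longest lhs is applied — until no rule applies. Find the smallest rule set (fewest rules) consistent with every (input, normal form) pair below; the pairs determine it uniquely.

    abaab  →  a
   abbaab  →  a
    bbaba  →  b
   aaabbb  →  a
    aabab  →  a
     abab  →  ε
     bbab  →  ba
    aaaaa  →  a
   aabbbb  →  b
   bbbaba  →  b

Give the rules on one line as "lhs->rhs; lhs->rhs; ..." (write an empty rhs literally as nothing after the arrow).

  | abaab => aaab => ab => a
  | abbaab => abaab => aaab => ab => a
  | bbaba => baba => baa => b
  | aaabbb => abbb => abb => ab => a

aa->; aab->; ab->a; bb->b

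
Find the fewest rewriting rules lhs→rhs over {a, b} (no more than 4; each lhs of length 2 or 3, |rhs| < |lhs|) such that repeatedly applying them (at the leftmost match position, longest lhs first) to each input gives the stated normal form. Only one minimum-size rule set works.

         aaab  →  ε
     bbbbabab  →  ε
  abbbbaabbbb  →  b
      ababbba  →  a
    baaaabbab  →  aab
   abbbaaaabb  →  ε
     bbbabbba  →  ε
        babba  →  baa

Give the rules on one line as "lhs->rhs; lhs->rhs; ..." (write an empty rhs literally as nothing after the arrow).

  | aaab => bb => ε
  | bbbbabab => bbabab => abab => bb => ε
  | abbbbaabbbb => abbaabbbb => aaabbbb => bbbbb => bbb => b
  | ababbba => bbbba => bba => a

aaa->b; aba->b; bb->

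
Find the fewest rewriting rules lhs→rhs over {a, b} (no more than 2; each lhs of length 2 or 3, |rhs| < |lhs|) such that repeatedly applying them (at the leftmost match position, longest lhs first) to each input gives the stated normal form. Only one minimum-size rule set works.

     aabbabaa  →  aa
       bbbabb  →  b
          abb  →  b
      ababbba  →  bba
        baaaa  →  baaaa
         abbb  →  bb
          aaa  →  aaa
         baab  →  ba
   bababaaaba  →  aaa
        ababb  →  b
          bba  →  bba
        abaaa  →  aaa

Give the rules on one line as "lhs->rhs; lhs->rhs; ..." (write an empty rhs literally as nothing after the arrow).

  | aabbabaa => ababaa => abaa => aa
  | bbbabb => bbabb => babb => abb => b
  | abb => b
  | ababbba => abbba => bba

ab->; bab->ab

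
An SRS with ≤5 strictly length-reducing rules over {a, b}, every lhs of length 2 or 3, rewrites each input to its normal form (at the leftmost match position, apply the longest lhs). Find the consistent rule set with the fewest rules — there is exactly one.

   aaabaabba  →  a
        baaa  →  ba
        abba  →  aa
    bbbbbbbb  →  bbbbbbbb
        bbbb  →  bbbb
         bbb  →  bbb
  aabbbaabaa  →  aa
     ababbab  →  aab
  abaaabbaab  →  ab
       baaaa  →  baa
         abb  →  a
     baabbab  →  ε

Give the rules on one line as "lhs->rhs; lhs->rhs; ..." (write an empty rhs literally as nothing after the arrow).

aaa->a; aba->a; abb->a; bab->

  | aaabaabba => abaabba => aabba => aaa => a
  | baaa => ba
  | abba => aa
  | bbbbbbbb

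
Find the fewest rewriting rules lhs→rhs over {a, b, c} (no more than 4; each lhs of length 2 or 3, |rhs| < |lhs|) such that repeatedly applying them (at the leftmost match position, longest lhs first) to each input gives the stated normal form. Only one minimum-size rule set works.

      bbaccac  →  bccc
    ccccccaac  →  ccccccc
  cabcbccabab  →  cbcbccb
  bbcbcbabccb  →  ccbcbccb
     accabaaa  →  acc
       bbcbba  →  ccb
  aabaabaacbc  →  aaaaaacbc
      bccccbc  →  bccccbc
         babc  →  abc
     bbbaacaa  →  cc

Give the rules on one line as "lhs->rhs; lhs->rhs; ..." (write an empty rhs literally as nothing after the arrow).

ba->a; bb->c; bba->b; ca->c

  | bbaccac => bccac => bccc
  | ccccccaac => ccccccac => ccccccc
  | cabcbccabab => cbcbccabab => cbcbccbab => cbcbccab => cbcbccb
  | bbcbcbabccb => ccbcbabccb => ccbcabccb => ccbcbccb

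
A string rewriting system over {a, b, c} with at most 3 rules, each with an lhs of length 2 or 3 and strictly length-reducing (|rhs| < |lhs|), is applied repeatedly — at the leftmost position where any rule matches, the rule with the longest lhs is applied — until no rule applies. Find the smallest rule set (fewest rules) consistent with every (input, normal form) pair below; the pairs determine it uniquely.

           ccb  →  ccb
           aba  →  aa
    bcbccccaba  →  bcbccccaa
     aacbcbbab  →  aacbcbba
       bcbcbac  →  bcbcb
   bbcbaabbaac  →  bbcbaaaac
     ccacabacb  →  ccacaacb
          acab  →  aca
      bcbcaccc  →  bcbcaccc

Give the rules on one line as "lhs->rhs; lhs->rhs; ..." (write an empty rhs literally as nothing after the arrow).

  | ccb
  | aba => aa
  | bcbccccaba => bcbccccaa
  | aacbcbbab => aacbcbba

ab->a; bac->b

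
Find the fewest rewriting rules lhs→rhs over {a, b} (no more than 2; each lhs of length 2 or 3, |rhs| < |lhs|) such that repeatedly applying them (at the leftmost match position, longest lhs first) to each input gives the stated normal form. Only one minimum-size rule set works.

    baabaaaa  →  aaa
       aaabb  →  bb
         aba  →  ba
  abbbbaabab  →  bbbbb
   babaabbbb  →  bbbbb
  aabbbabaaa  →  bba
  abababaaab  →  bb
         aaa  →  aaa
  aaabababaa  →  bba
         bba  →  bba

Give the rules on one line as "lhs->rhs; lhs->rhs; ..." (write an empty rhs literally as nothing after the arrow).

  | baabaaaa => abaaaa => baaaa => aaa
  | aaabb => aabb => abb => bb
  | aba => ba
  | abbbbaabab => bbbbaabab => bbbabab => bbbbab => bbbbb

ab->b; baa->a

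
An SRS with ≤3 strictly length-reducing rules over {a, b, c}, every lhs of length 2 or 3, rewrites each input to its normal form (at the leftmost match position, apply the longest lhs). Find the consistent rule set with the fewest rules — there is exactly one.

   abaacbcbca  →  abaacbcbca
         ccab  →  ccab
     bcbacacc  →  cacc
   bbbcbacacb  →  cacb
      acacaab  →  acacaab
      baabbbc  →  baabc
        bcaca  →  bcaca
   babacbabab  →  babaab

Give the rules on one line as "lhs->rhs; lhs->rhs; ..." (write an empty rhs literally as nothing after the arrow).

  | abaacbcbca
  | ccab
  | bcbacacc => bbcacc => cacc
  | bbbcbacacb => bcbacacb => bbcacb => cacb

bb->; cba->b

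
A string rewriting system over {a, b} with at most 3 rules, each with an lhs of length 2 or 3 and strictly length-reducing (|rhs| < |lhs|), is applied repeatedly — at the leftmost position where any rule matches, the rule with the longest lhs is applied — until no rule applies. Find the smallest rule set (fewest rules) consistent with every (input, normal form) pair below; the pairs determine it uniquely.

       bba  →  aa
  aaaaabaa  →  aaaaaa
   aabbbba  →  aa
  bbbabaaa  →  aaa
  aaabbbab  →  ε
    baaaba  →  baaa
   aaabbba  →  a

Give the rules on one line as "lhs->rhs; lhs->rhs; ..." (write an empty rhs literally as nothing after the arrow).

ab->; bb->a

  | bba => aa
  | aaaaabaa => aaaaaa
  | aabbbba => abbba => bba => aa
  | bbbabaaa => ababaaa => abaaa => aaa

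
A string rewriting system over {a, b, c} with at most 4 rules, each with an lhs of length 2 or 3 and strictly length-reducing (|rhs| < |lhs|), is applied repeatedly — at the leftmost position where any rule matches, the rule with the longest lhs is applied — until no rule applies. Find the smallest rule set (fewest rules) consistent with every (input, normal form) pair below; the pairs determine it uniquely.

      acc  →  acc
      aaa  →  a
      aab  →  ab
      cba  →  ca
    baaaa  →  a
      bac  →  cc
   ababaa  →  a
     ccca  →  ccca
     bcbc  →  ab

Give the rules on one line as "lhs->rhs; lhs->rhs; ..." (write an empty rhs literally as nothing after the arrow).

  | acc
  | aaa => aa => a
  | aab => ab
  | cba => ca

aa->a; ba->a; bac->cc; cbc->ab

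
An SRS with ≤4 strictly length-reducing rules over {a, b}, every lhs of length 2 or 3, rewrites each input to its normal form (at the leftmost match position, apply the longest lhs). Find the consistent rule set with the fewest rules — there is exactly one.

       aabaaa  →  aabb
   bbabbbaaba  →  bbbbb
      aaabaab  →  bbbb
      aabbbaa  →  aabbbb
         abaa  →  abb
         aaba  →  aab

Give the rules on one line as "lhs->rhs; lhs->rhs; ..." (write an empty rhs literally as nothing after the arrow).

  | aabaaa => aabba => aabb
  | bbabbbaaba => bbbaaba => bbbbba => bbbbb
  | aaabaab => bbaab => bbbb
  | aabbbaa => aabbbb

aaa->b; ba->b; baa->bb; bab->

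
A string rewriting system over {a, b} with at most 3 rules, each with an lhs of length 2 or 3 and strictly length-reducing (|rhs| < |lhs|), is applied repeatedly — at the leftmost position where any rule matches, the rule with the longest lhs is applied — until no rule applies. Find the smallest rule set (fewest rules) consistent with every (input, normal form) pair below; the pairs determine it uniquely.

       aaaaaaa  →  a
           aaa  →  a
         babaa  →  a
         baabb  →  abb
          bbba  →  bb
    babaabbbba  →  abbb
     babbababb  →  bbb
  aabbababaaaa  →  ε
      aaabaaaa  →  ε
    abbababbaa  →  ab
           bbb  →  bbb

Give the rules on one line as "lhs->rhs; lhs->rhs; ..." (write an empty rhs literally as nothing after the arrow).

  | aaaaaaa => aaaaa => aaa => a
  | aaa => a
  | babaa => baa => a
  | baabb => abb

aa->; ba->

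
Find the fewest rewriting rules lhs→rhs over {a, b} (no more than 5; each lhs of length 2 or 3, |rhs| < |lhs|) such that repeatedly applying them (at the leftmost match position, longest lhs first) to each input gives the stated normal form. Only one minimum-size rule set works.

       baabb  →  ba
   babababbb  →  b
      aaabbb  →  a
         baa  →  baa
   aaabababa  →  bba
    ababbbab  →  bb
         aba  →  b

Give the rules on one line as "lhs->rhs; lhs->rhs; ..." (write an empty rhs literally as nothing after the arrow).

  | baabb => bab => ba
  | babababbb => bbbabbb => aabbb => abb => b
  | aaabbb => aabb => ab => a
  | baa

ab->a; aba->b; abb->b; bbb->a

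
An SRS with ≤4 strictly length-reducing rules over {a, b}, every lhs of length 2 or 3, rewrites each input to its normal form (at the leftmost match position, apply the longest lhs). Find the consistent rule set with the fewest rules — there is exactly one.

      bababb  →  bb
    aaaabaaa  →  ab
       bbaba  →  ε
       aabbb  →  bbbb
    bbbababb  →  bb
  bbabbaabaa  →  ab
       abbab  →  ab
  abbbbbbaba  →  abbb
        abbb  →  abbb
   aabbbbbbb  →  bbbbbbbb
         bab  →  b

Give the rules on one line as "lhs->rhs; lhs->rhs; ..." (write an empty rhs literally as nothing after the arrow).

aa->b; aba->ab; ba->; bba->

  | bababb => babb => bb
  | aaaabaaa => baabaaa => abaaa => abaa => aba => ab
  | bbaba => ba => ε
  | aabbb => bbbb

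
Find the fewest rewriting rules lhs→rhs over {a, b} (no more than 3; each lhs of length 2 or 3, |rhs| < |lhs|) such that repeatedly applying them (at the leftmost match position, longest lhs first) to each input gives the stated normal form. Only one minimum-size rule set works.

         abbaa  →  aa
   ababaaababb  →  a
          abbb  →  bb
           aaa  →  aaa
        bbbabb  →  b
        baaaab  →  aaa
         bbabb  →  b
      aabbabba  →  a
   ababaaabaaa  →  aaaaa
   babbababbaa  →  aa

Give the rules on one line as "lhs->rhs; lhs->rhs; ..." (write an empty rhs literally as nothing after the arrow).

  | abbaa => baa => aa
  | ababaaababb => abaaababb => aaababb => aaabb => aab => a
  | abbb => bb
  | aaa

ab->; ba->a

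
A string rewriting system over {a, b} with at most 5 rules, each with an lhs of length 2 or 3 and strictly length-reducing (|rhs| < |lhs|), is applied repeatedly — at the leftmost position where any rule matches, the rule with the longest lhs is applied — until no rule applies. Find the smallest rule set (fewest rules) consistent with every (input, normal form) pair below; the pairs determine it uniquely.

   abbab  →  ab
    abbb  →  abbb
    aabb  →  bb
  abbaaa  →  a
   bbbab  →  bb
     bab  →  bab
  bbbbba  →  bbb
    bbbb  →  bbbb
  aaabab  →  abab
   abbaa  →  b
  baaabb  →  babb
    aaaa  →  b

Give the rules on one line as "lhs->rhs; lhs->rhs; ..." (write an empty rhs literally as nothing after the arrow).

  | abbab => ab
  | abbb
  | aabb => bb
  | abbaaa => aaa => a

aa->b; aaa->a; aab->b; bba->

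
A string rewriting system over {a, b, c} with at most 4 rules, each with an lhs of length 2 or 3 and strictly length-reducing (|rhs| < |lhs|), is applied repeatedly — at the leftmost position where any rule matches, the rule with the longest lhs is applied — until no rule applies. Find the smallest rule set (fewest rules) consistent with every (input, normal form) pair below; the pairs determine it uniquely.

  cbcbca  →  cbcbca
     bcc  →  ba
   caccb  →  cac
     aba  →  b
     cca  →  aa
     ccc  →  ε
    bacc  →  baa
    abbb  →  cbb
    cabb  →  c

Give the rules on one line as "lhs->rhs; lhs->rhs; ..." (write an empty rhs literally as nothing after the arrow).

ab->c; aba->b; cc->a; ccc->

  | cbcbca
  | bcc => ba
  | caccb => caab => cac
  | aba => b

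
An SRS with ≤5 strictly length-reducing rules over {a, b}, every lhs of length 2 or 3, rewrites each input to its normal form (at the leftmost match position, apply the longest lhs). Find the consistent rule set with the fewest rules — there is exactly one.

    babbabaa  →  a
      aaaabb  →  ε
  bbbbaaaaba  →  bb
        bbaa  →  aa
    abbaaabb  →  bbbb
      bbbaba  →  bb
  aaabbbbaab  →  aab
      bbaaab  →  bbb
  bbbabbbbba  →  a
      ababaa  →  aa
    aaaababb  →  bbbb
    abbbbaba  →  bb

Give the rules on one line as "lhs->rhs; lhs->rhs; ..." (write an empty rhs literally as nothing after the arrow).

  | babbabaa => abbabaa => abaa => bba => ba => a
  | aaaabb => bbabb => babb => abb => ε
  | bbbbaaaaba => bbbaaaaba => bbaaaaba => baaaaba => aaaaba => bbaba => baba => aba => bb
  | bbaa => baa => aa

aaa->bb; aba->bb; abb->; ba->a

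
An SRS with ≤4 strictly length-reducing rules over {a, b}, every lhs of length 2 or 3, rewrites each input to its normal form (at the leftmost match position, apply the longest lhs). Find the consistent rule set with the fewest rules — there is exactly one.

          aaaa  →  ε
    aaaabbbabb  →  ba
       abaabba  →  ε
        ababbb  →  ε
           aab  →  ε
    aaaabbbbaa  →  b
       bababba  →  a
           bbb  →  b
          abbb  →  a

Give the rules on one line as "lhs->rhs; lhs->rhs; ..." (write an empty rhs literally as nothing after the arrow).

aa->b; ab->a; bb->

  | aaaa => baa => bb => ε
  | aaaabbbabb => baabbbabb => bbbbbabb => bbbabb => babb => bab => ba
  | abaabba => aaabba => babba => baba => baa => bb => ε
  | ababbb => aabbb => bbbb => bb => ε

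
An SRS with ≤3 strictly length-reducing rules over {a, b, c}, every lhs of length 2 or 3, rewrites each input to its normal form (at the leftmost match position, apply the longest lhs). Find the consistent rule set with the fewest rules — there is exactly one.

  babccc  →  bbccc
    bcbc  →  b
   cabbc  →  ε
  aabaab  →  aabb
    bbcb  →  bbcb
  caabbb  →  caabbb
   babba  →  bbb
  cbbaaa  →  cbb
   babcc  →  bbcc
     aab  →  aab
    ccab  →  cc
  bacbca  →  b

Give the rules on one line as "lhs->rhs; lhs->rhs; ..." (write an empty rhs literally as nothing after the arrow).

ba->b; cab->c; cbc->

  | babccc => bbccc
  | bcbc => b
  | cabbc => cbc => ε
  | aabaab => aabab => aabb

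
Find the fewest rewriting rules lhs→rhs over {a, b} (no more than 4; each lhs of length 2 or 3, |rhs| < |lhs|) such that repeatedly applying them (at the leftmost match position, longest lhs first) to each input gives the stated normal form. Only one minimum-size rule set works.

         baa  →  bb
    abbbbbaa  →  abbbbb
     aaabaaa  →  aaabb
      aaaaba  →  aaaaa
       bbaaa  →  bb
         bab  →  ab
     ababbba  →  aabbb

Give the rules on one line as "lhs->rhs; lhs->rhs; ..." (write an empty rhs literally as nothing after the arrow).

ba->a; baa->bb; bba->bb

  | baa => bb
  | abbbbbaa => abbbbba => abbbbb
  | aaabaaa => aaabba => aaabb
  | aaaaba => aaaaa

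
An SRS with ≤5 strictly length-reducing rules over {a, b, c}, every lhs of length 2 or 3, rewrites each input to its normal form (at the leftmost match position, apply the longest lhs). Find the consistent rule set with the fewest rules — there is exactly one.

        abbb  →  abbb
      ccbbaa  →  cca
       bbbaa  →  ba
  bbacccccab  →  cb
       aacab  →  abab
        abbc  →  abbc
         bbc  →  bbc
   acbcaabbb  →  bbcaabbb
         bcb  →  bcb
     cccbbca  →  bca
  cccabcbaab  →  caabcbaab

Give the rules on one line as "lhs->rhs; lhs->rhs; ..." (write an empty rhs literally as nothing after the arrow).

  | abbb
  | ccbbaa => cca
  | bbbaa => ba
  | bbacccccab => cccccab => caccab => cbcab => cb

ac->b; bba->; cab->; ccc->ca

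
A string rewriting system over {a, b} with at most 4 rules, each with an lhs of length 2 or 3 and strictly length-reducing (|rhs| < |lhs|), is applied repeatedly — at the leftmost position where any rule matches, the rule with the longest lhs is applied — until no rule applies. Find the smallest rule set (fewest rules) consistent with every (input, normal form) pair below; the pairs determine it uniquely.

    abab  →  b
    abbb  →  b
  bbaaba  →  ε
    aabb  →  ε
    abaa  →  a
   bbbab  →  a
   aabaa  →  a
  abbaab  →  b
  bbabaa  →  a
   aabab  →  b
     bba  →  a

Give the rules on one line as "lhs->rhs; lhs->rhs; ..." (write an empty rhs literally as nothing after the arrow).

  | abab => bbb => b
  | abbb => bbb => b
  | bbaaba => aaba => abb => bb => ε
  | aabb => abb => bb => ε

ab->b; aba->bb; bab->a; bb->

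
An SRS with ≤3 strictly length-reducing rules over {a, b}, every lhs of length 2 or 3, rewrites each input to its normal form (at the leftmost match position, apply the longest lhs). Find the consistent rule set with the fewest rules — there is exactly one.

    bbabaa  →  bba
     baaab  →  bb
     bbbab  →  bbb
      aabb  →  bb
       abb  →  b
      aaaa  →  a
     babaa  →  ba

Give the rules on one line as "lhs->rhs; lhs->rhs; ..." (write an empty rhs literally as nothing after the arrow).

  | bbabaa => bbaa => bba
  | baaab => baab => bb
  | bbbab => bbb
  | aabb => bb

aa->a; aab->b; ab->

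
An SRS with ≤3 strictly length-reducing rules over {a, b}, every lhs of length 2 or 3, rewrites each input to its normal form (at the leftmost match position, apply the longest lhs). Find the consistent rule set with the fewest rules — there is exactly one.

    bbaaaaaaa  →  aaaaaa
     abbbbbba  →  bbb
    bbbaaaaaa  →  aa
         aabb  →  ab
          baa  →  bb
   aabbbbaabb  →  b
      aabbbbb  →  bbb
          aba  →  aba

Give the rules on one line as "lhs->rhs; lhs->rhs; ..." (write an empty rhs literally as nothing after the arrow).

abb->b; baa->bb; bba->

  | bbaaaaaaa => aaaaaa
  | abbbbbba => bbbbba => bbb
  | bbbaaaaaa => baaaaa => bbaaa => aa
  | aabb => ab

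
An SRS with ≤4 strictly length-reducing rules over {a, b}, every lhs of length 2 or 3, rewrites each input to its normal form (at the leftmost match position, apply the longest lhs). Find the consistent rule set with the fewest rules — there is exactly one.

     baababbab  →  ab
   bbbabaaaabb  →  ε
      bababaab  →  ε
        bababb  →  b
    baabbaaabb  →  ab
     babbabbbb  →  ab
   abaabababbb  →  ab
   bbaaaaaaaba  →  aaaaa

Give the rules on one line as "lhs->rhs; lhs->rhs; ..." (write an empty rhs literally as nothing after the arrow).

aab->; ba->a; bb->b; bba->

  | baababbab => aababbab => abbab => ab
  | bbbabaaaabb => bbabaaaabb => baaaabb => aaaabb => aab => ε
  | bababaab => ababaab => aabaab => aab => ε
  | bababb => ababb => aabb => b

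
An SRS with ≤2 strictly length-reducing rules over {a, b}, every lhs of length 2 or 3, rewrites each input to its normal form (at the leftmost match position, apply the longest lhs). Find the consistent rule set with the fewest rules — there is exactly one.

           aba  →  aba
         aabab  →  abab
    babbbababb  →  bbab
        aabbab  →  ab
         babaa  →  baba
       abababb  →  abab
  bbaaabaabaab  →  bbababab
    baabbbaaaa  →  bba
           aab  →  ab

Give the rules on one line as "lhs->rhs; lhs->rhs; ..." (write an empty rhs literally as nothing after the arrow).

  | aba
  | aabab => abab
  | babbbababb => bbababb => bbab
  | aabbab => abbab => ab

aa->a; abb->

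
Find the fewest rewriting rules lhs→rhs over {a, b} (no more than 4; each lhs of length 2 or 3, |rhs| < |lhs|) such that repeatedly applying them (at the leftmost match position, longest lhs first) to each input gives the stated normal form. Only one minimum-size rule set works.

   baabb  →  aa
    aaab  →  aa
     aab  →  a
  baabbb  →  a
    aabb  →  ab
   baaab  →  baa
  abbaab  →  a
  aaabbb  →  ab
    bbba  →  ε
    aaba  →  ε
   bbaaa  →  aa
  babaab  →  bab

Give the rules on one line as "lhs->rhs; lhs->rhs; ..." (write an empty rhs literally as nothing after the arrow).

  | baabb => bbbb => abb => aa
  | aaab => abb => aa
  | aab => bb => a
  | baabbb => bbbbb => abbb => aab => bb => a

aab->bb; aba->; bb->a; bba->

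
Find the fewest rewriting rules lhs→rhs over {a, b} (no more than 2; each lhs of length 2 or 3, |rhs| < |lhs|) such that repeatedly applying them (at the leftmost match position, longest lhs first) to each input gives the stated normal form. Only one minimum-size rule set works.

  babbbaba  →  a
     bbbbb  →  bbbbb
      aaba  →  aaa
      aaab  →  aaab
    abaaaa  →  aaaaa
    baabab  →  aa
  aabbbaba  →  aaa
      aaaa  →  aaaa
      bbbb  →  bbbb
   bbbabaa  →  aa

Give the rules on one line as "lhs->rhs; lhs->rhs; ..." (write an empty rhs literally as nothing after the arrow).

ba->a; bab->

  | babbbaba => bbaba => ba => a
  | bbbbb
  | aaba => aaa
  | aaab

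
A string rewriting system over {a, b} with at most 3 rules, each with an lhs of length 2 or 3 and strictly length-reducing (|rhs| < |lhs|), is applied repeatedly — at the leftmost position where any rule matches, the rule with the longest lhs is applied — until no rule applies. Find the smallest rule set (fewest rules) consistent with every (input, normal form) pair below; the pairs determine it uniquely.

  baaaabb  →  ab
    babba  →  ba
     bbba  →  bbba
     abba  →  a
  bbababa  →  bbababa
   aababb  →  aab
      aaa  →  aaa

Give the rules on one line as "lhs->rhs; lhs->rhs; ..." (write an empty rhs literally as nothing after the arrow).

  | baaaabb => abaabb => aabbb => ab
  | babba => ba
  | bbba
  | abba => a

abb->; baa->ab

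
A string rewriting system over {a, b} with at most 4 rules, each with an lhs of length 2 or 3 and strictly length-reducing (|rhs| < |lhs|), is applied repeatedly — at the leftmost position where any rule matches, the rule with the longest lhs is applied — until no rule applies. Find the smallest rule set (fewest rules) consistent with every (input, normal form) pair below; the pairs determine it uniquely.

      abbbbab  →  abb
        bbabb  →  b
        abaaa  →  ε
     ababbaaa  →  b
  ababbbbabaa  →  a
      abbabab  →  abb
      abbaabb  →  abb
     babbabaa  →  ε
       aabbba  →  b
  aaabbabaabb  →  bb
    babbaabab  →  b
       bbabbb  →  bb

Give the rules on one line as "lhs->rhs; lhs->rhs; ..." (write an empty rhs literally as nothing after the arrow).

  | abbbbab => abbab => abb
  | bbabb => bbb => b
  | abaaa => aaa => ba => ε
  | ababbaaa => abbaaa => abaa => aa => b

aa->b; ba->; bbb->b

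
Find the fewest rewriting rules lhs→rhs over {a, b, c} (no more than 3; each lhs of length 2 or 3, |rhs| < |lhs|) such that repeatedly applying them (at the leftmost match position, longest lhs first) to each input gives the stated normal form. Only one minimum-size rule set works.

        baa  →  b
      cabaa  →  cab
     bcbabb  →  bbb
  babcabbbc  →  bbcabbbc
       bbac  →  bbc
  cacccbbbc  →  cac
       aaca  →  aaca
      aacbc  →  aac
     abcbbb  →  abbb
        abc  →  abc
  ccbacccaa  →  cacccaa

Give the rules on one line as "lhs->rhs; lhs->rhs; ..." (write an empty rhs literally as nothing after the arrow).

  | baa => ba => b
  | cabaa => caba => cab
  | bcbabb => babb => bbb
  | babcabbbc => bbcabbbc

ba->b; cb->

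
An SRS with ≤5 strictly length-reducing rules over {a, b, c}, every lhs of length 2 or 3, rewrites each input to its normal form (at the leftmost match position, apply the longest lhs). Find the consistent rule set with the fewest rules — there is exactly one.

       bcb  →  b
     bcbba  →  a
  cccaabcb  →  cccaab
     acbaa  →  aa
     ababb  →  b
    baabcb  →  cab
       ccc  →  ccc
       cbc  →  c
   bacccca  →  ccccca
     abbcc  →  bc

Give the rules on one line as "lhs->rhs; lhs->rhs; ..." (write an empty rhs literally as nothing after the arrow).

  | bcb => b
  | bcbba => bba => a
  | cccaabcb => cccaab
  | acbaa => bbaa => aa

ac->b; ba->c; bb->; cb->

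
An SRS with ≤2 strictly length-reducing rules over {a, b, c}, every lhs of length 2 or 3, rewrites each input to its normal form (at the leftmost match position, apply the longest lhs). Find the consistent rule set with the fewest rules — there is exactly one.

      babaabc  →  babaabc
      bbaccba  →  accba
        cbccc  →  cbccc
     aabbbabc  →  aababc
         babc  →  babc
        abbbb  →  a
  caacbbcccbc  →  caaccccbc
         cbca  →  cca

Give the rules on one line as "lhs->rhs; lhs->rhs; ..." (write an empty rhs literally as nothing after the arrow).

bb->; bca->ca

  | babaabc
  | bbaccba => accba
  | cbccc
  | aabbbabc => aababc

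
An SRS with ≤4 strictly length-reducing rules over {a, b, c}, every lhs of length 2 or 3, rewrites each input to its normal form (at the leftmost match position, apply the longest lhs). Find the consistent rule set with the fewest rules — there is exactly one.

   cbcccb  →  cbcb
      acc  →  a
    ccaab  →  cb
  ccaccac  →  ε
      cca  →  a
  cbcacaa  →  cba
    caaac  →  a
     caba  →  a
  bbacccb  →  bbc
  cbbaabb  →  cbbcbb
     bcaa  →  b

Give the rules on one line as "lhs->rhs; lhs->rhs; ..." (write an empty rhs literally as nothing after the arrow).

aa->c; ab->c; ac->a; cc->

  | cbcccb => cbcb
  | acc => ac => a
  | ccaab => aab => cb
  | ccaccac => accac => acac => aac => cc => ε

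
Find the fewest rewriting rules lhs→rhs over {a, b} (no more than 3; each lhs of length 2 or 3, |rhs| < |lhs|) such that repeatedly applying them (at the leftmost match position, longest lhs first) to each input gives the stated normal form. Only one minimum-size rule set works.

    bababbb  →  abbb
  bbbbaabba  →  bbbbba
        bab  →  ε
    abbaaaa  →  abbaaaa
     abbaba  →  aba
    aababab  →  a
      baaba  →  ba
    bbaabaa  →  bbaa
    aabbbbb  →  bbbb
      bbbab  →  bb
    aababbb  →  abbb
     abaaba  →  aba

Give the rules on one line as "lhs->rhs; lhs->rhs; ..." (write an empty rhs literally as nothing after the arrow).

  | bababbb => abbb
  | bbbbaabba => bbbbba
  | bab => ε
  | abbaaaa

aab->; bab->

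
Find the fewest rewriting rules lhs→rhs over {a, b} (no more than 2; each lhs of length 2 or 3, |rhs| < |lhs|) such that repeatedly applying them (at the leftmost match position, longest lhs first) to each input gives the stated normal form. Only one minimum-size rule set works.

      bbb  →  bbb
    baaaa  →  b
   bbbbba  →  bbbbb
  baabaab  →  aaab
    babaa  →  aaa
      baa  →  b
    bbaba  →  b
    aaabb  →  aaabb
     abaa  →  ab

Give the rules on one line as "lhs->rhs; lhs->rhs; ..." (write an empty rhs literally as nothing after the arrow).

  | bbb
  | baaaa => baaa => baa => ba => b
  | bbbbba => bbbbb
  | baabaab => babaab => aaab

ba->b; bab->a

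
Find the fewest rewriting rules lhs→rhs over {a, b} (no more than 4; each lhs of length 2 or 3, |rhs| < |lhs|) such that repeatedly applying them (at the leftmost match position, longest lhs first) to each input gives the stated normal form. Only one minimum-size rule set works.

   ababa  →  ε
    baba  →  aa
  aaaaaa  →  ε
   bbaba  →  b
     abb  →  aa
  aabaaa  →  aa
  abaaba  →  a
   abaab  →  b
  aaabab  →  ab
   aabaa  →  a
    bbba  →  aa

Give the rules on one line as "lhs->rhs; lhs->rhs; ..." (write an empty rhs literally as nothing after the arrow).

  | ababa => aaba => aaa => ε
  | baba => aba => aa
  | aaaaaa => aaa => ε
  | bbaba => bba => b

aaa->; ba->a; bb->a; bba->b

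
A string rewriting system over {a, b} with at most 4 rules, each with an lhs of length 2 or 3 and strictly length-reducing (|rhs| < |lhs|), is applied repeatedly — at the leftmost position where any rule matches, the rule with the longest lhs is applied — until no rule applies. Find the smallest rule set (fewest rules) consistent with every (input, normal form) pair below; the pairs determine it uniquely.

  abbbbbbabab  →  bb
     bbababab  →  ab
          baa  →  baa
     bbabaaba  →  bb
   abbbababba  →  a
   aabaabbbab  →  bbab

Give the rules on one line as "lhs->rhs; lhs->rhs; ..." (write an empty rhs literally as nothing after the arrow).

  | abbbbbbabab => bbbbabab => babab => bb
  | bbababab => bbbab => ab
  | baa
  | bbabaaba => bbaba => bb

aab->; aba->; abb->; bbb->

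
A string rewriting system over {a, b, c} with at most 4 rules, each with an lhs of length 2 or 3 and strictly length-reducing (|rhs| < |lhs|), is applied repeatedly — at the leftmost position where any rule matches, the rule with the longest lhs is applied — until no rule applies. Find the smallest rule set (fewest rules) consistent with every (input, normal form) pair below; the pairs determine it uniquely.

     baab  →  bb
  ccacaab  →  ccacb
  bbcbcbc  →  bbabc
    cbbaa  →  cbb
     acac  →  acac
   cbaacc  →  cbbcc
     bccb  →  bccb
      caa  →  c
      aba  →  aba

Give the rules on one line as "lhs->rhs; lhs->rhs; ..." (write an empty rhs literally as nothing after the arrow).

  | baab => bb
  | ccacaab => ccacb
  | bbcbcbc => bbabc
  | cbbaa => cbb

aa->; aac->bc; cbc->a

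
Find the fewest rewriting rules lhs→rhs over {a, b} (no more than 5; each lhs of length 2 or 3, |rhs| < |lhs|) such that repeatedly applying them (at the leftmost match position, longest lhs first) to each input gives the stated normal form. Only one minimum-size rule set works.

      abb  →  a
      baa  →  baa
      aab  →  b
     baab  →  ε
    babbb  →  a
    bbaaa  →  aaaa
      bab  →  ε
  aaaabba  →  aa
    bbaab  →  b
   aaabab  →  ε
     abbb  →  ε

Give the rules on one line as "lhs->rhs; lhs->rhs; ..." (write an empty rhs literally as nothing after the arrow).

ab->b; bab->; bb->a; bbb->

  | abb => bb => a
  | baa
  | aab => ab => b
  | baab => bab => ε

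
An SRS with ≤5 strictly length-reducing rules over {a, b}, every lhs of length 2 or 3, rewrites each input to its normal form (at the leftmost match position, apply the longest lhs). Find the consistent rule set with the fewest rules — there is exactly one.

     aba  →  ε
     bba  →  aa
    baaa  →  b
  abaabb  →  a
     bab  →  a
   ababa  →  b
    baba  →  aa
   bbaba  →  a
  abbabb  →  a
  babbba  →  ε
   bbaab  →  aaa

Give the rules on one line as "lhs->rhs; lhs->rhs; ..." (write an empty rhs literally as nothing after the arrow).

ab->a; aba->; ba->b; bb->a

  | aba => ε
  | bba => aa
  | baaa => baa => ba => b
  | abaabb => abb => ab => a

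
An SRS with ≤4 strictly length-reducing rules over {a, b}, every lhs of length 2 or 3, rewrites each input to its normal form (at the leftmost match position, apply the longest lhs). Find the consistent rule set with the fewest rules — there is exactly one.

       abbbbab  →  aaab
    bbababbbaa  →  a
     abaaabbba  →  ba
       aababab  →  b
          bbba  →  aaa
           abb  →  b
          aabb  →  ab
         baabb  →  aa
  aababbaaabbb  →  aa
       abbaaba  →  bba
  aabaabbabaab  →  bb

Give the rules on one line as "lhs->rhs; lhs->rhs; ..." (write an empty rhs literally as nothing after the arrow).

aba->; abb->b; baa->b; bbb->aa

  | abbbbab => bbbab => aaab
  | bbababbbaa => bbbbbaa => aabbaa => abaa => a
  | abaaabbba => aabbba => abba => ba
  | aababab => abab => b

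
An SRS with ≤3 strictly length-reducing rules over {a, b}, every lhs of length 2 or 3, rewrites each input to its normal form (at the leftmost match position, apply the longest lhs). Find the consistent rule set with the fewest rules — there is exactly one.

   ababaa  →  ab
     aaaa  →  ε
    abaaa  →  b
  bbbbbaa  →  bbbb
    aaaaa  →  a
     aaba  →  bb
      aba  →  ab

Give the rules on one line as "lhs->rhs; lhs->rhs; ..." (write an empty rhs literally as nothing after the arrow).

aa->b; ba->b; baa->

  | ababaa => abbaa => ab
  | aaaa => baa => ε
  | abaaa => aa => b
  | bbbbbaa => bbbb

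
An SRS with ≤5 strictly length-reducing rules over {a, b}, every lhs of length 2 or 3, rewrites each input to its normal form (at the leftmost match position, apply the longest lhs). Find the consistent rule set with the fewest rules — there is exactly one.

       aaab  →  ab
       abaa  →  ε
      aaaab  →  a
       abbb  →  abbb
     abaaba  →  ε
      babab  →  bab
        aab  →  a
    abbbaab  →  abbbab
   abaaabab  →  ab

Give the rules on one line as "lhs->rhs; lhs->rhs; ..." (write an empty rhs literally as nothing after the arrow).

  | aaab => ab
  | abaa => aa => ε
  | aaaab => aab => a
  | abbb

aa->; aab->a; aba->a; baa->ba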